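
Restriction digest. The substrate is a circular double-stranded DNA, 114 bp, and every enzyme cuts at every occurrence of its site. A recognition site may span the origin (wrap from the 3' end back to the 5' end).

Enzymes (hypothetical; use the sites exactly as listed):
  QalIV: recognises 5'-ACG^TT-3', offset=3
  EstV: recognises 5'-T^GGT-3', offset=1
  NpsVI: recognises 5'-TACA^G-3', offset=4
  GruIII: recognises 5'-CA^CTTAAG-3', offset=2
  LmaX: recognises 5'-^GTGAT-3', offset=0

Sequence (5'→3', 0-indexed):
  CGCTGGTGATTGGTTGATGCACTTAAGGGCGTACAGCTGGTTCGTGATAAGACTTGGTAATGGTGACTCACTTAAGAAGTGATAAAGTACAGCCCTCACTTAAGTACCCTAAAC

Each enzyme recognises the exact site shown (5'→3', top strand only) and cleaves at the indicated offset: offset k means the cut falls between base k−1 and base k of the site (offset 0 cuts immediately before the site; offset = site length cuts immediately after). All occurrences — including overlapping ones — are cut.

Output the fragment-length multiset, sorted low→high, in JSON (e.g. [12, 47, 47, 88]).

[1,3,5,6,6,7,8,9,10,12,13,14,20]

Scan for sites:
  QalIV (ACGTT, off=3): no sites
  EstV TGGT/1: at [3, 10, 37, 54, 60] ⇒ [4, 11, 38, 55, 61]
  NpsVI TACAG/4: at [31, 87] ⇒ [35, 91]
  GruIII CACTTAAG/2: at [19, 68, 96] ⇒ [21, 70, 98]
  LmaX GTGAT/0: at [5, 43, 78] ⇒ [5, 43, 78]

All cut coordinates (distinct, sorted): [4, 5, 11, 21, 35, 38, 43, 55, 61, 70, 78, 91, 98]

Fragment lengths:
  4→5: 1 bp
  5→11: 6 bp
  11→21: 10 bp
  21→35: 14 bp
  35→38: 3 bp
  38→43: 5 bp
  43→55: 12 bp
  55→61: 6 bp
  61→70: 9 bp
  70→78: 8 bp
  78→91: 13 bp
  91→98: 7 bp
  98→4 (wrap): 114-98+4 = 20 bp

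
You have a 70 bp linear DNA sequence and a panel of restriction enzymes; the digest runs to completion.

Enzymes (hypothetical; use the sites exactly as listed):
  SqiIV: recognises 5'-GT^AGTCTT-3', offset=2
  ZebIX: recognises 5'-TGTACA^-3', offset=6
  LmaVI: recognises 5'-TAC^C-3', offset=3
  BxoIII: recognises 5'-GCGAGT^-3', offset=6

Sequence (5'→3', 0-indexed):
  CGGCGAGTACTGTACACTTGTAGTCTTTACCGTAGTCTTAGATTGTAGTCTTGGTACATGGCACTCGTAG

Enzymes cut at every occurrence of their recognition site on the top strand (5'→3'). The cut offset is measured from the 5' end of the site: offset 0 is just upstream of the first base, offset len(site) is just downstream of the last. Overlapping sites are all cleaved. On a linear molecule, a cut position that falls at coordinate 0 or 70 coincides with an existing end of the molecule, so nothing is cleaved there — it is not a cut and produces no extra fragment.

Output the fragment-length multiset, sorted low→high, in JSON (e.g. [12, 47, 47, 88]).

[3,5,8,8,9,13,24]

Scan for sites:
  SqiIV GTAGTCTT/2: at [19, 31, 44] ⇒ [21, 33, 46]
  ZebIX TGTACA/6: at [10] ⇒ [16]
  LmaVI TACC/3: at [27] ⇒ [30]
  BxoIII GCGAGT/6: at [2] ⇒ [8]

Pooled cuts: [8, 16, 21, 30, 33, 46]

Fragment lengths:
  [0,8): 8 bp
  [8,16): 8 bp
  [16,21): 5 bp
  [21,30): 9 bp
  [30,33): 3 bp
  [33,46): 13 bp
  [46,70): 24 bp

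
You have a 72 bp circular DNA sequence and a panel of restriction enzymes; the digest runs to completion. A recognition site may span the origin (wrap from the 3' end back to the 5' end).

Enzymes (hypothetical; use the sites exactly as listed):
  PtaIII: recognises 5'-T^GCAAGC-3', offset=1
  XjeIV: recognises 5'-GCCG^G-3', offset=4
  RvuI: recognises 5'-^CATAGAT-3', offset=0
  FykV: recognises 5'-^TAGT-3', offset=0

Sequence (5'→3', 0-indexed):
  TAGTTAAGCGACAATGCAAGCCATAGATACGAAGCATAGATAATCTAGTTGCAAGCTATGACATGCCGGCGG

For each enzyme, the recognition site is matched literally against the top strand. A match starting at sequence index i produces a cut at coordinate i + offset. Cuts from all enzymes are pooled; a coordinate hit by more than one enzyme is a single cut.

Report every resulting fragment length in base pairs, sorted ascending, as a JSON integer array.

Site scan:
  PtaIII TGCAAGC/1: at [14, 49] ⇒ [15, 50]
  XjeIV GCCGG/4: at [64] ⇒ [68]
  RvuI CATAGAT/0: at [21, 34] ⇒ [21, 34]
  FykV TAGT/0: at [0, 45] ⇒ [0, 45]

Pooled cuts: [0, 15, 21, 34, 45, 50, 68]

Fragments:
  0→15: 15 bp
  15→21: 6 bp
  21→34: 13 bp
  34→45: 11 bp
  45→50: 5 bp
  50→68: 18 bp
  68→0 (wrap): 72-68+0 = 4 bp

[4,5,6,11,13,15,18]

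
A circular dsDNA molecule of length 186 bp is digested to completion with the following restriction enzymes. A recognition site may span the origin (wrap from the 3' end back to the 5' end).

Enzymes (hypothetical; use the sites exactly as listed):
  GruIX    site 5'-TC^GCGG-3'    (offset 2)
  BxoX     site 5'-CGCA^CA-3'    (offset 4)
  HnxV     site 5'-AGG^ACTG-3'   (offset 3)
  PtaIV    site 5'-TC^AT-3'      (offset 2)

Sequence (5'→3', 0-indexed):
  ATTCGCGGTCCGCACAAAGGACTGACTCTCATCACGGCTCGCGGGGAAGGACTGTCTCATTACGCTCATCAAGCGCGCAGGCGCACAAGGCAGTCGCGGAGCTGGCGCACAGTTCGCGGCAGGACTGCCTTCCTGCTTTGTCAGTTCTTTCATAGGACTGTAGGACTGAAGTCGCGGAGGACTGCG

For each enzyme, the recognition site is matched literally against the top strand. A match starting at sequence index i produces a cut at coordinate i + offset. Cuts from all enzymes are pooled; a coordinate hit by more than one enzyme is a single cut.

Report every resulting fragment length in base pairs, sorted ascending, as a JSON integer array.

[5,6,6,7,8,8,8,9,9,10,10,10,10,10,10,14,18,28]

Site scan:
  GruIX (TCGCGG, off=2): starts [2, 38, 93, 113, 171] → cuts [4, 40, 95, 115, 173]
  BxoX (CGCACA, off=4): starts [10, 81, 105] → cuts [14, 85, 109]
  HnxV (AGGACTG, off=3): starts [17, 47, 120, 153, 161, 177] → cuts [20, 50, 123, 156, 164, 180]
  PtaIV (TCAT, off=2): starts [28, 56, 65, 149] → cuts [30, 58, 67, 151]

Pooled cuts: [4, 14, 20, 30, 40, 50, 58, 67, 85, 95, 109, 115, 123, 151, 156, 164, 173, 180]

Fragments:
  4→14: 10 bp
  14→20: 6 bp
  20→30: 10 bp
  30→40: 10 bp
  40→50: 10 bp
  50→58: 8 bp
  58→67: 9 bp
  67→85: 18 bp
  85→95: 10 bp
  95→109: 14 bp
  109→115: 6 bp
  115→123: 8 bp
  123→151: 28 bp
  151→156: 5 bp
  156→164: 8 bp
  164→173: 9 bp
  173→180: 7 bp
  180→4 (wrap): 186-180+4 = 10 bp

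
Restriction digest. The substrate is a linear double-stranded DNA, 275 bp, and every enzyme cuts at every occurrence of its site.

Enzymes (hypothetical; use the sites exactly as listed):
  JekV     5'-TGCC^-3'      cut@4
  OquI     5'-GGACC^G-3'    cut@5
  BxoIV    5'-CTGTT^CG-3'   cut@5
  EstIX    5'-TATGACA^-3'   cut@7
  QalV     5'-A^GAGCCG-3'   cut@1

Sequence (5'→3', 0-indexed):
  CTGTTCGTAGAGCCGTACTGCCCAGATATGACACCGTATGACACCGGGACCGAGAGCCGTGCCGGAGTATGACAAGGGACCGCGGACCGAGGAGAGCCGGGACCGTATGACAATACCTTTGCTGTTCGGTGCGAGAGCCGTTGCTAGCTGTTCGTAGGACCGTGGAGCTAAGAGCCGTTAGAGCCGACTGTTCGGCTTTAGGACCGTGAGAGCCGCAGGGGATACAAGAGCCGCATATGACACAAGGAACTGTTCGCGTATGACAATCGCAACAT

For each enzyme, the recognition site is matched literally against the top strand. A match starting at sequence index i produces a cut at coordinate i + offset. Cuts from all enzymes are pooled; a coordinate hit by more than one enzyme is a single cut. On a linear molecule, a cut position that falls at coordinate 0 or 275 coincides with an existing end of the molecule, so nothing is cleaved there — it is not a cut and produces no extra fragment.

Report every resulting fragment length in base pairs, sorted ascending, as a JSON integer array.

[2,4,4,5,5,7,7,8,8,8,9,9,10,10,10,10,11,11,11,11,12,12,13,13,14,15,18,18]

Scan for sites:
  JekV (TGCC, off=4): starts [18, 59] → cuts [22, 63]
  OquI (GGACCG, off=5): starts [46, 76, 83, 99, 156, 200] → cuts [51, 81, 88, 104, 161, 205]
  BxoIV (CTGTTCG, off=5): starts [0, 121, 147, 187, 249] → cuts [5, 126, 152, 192, 254]
  EstIX (TATGACA, off=7): starts [26, 36, 67, 105, 235, 258] → cuts [33, 43, 74, 112, 242, 265]
  QalV (AGAGCCG, off=1): starts [8, 52, 92, 133, 170, 179, 208, 226] → cuts [9, 53, 93, 134, 171, 180, 209, 227]

Pooled cuts: [5, 9, 22, 33, 43, 51, 53, 63, 74, 81, 88, 93, 104, 112, 126, 134, 152, 161, 171, 180, 192, 205, 209, 227, 242, 254, 265]

Fragment lengths:
  [0,5): 5 bp
  [5,9): 4 bp
  [9,22): 13 bp
  [22,33): 11 bp
  [33,43): 10 bp
  [43,51): 8 bp
  [51,53): 2 bp
  [53,63): 10 bp
  [63,74): 11 bp
  [74,81): 7 bp
  [81,88): 7 bp
  [88,93): 5 bp
  [93,104): 11 bp
  [104,112): 8 bp
  [112,126): 14 bp
  [126,134): 8 bp
  [134,152): 18 bp
  [152,161): 9 bp
  [161,171): 10 bp
  [171,180): 9 bp
  [180,192): 12 bp
  [192,205): 13 bp
  [205,209): 4 bp
  [209,227): 18 bp
  [227,242): 15 bp
  [242,254): 12 bp
  [254,265): 11 bp
  [265,275): 10 bp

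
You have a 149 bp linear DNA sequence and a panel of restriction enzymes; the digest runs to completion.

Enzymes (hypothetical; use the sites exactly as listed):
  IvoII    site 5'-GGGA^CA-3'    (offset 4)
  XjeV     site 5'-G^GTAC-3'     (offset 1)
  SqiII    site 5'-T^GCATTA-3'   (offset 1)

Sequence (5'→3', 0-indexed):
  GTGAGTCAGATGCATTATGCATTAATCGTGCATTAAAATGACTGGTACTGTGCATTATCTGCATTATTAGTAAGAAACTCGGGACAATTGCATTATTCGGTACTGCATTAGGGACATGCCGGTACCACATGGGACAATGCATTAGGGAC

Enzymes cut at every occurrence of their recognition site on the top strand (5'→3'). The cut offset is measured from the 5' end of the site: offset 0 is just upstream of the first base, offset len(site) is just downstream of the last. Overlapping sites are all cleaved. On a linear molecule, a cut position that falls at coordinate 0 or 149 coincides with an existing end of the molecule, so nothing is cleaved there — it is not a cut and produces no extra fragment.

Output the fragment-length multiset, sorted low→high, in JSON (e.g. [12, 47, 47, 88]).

Site scan:
  IvoII (GGGACA, off=4): starts [80, 110, 130] → cuts [84, 114, 134]
  XjeV (GGTAC, off=1): starts [43, 98, 120] → cuts [44, 99, 121]
  SqiII (TGCATTA, off=1): starts [10, 17, 28, 50, 59, 88, 103, 137] → cuts [11, 18, 29, 51, 60, 89, 104, 138]

All cut coordinates (distinct, sorted): [11, 18, 29, 44, 51, 60, 84, 89, 99, 104, 114, 121, 134, 138]

Fragment lengths:
  [0,11): 11 bp
  [11,18): 7 bp
  [18,29): 11 bp
  [29,44): 15 bp
  [44,51): 7 bp
  [51,60): 9 bp
  [60,84): 24 bp
  [84,89): 5 bp
  [89,99): 10 bp
  [99,104): 5 bp
  [104,114): 10 bp
  [114,121): 7 bp
  [121,134): 13 bp
  [134,138): 4 bp
  [138,149): 11 bp

[4,5,5,7,7,7,9,10,10,11,11,11,13,15,24]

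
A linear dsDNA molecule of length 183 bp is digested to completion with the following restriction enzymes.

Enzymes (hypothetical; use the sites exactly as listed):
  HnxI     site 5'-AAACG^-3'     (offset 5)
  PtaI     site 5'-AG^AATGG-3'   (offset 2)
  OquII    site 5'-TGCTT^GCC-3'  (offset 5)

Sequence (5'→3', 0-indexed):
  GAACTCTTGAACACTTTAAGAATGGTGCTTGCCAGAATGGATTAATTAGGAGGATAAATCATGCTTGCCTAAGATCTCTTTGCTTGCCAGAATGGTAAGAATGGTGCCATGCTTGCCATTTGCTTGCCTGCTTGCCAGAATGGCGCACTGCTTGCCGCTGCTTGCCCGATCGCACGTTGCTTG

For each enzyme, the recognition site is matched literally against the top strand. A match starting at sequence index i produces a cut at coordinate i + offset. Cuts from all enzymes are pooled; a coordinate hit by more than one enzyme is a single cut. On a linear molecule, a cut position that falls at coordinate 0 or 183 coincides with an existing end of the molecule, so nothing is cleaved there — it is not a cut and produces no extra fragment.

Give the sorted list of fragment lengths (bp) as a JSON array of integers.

[5,5,5,8,9,10,10,11,15,15,19,20,20,31]

Per-enzyme occurrences:
  HnxI (AAACG, off=5): no sites
  PtaI AGAATGG/2: at [18, 33, 88, 97, 136] ⇒ [20, 35, 90, 99, 138]
  OquII TGCTTGCC/5: at [25, 61, 80, 109, 120, 128, 148, 158] ⇒ [30, 66, 85, 114, 125, 133, 153, 163]

All cut coordinates (distinct, sorted): [20, 30, 35, 66, 85, 90, 99, 114, 125, 133, 138, 153, 163]

Fragments:
  [0,20): 20 bp
  [20,30): 10 bp
  [30,35): 5 bp
  [35,66): 31 bp
  [66,85): 19 bp
  [85,90): 5 bp
  [90,99): 9 bp
  [99,114): 15 bp
  [114,125): 11 bp
  [125,133): 8 bp
  [133,138): 5 bp
  [138,153): 15 bp
  [153,163): 10 bp
  [163,183): 20 bp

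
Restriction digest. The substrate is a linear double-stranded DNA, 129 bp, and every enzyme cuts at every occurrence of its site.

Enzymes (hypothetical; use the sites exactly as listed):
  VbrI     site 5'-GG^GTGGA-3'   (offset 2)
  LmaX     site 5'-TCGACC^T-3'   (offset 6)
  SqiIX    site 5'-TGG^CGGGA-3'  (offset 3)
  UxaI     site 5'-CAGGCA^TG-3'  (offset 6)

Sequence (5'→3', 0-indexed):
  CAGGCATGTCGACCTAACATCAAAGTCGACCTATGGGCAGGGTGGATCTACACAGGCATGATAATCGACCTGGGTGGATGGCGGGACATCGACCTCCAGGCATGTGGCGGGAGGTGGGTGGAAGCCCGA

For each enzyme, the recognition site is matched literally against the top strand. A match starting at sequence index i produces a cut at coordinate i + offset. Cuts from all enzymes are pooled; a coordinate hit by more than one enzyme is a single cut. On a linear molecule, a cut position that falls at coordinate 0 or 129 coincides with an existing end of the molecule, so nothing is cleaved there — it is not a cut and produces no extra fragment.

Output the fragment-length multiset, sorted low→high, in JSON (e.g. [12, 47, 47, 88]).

[3,5,6,8,8,8,10,10,12,12,13,17,17]

Site scan:
  VbrI (GGGTGGA, off=2): starts [39, 71, 115] → cuts [41, 73, 117]
  LmaX (TCGACCT, off=6): starts [8, 25, 64, 88] → cuts [14, 31, 70, 94]
  SqiIX (TGGCGGGA, off=3): starts [78, 104] → cuts [81, 107]
  UxaI (CAGGCATG, off=6): starts [0, 52, 96] → cuts [6, 58, 102]

All cut coordinates (distinct, sorted): [6, 14, 31, 41, 58, 70, 73, 81, 94, 102, 107, 117]

Fragments:
  [0,6): 6 bp
  [6,14): 8 bp
  [14,31): 17 bp
  [31,41): 10 bp
  [41,58): 17 bp
  [58,70): 12 bp
  [70,73): 3 bp
  [73,81): 8 bp
  [81,94): 13 bp
  [94,102): 8 bp
  [102,107): 5 bp
  [107,117): 10 bp
  [117,129): 12 bp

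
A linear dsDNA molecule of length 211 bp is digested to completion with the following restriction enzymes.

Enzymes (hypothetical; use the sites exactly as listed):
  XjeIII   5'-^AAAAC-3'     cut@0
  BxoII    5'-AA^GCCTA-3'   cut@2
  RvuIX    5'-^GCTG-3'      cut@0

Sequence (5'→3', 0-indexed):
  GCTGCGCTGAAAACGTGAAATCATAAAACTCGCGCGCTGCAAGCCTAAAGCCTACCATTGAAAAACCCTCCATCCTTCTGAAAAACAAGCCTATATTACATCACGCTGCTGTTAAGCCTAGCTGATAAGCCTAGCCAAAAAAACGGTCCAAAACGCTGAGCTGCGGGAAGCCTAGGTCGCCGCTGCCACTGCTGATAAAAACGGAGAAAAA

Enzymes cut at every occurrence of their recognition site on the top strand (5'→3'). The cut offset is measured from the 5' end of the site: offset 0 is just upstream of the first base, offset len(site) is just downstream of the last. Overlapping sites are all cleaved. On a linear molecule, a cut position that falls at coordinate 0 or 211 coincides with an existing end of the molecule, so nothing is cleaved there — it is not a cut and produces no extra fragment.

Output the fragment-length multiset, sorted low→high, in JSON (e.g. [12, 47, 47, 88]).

[3,4,5,5,5,5,7,7,7,7,8,8,9,10,10,11,11,12,12,14,15,16,20]

Site scan:
  XjeIII AAAAC/0: at [9, 24, 61, 81, 139, 149, 197] ⇒ [9, 24, 61, 81, 139, 149, 197]
  BxoII AAGCCTA/2: at [40, 47, 86, 113, 126, 167] ⇒ [42, 49, 88, 115, 128, 169]
  RvuIX GCTG/0: at [0, 5, 35, 104, 107, 120, 154, 159, 181, 190] ⇒ [5, 35, 104, 107, 120, 154, 159, 181, 190] (position 0 is a terminus of the linear molecule — no cut)

All cut coordinates (distinct, sorted): [5, 9, 24, 35, 42, 49, 61, 81, 88, 104, 107, 115, 120, 128, 139, 149, 154, 159, 169, 181, 190, 197]

Fragments:
  [0,5): 5 bp
  [5,9): 4 bp
  [9,24): 15 bp
  [24,35): 11 bp
  [35,42): 7 bp
  [42,49): 7 bp
  [49,61): 12 bp
  [61,81): 20 bp
  [81,88): 7 bp
  [88,104): 16 bp
  [104,107): 3 bp
  [107,115): 8 bp
  [115,120): 5 bp
  [120,128): 8 bp
  [128,139): 11 bp
  [139,149): 10 bp
  [149,154): 5 bp
  [154,159): 5 bp
  [159,169): 10 bp
  [169,181): 12 bp
  [181,190): 9 bp
  [190,197): 7 bp
  [197,211): 14 bp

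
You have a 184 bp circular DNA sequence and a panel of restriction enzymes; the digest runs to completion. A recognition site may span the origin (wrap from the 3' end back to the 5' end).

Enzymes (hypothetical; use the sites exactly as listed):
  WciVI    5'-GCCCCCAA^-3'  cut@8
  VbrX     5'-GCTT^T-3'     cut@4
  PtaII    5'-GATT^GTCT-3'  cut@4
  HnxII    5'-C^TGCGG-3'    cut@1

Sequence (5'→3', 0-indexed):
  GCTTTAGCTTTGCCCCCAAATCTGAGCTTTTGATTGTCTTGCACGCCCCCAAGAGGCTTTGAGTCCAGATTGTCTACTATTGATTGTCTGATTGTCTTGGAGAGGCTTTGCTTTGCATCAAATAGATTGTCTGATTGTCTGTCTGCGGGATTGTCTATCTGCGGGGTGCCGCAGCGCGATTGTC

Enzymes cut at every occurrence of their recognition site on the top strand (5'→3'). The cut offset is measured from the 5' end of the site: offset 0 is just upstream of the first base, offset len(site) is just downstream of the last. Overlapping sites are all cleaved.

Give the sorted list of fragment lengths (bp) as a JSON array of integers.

[5,6,6,7,7,7,8,8,9,9,10,12,14,15,15,17,29]

Per-enzyme occurrences:
  WciVI (GCCCCCAA, off=8): starts [11, 44] → cuts [19, 52]
  VbrX (GCTTT, off=4): starts [0, 6, 25, 55, 104, 109] → cuts [4, 10, 29, 59, 108, 113]
  PtaII (GATTGTCT, off=4): starts [31, 67, 81, 89, 124, 132, 148] → cuts [35, 71, 85, 93, 128, 136, 152]
  HnxII (CTGCGG, off=1): starts [142, 158] → cuts [143, 159]

Pooled cuts: [4, 10, 19, 29, 35, 52, 59, 71, 85, 93, 108, 113, 128, 136, 143, 152, 159]

Fragments:
  4→10: 6 bp
  10→19: 9 bp
  19→29: 10 bp
  29→35: 6 bp
  35→52: 17 bp
  52→59: 7 bp
  59→71: 12 bp
  71→85: 14 bp
  85→93: 8 bp
  93→108: 15 bp
  108→113: 5 bp
  113→128: 15 bp
  128→136: 8 bp
  136→143: 7 bp
  143→152: 9 bp
  152→159: 7 bp
  159→4 (wrap): 184-159+4 = 29 bp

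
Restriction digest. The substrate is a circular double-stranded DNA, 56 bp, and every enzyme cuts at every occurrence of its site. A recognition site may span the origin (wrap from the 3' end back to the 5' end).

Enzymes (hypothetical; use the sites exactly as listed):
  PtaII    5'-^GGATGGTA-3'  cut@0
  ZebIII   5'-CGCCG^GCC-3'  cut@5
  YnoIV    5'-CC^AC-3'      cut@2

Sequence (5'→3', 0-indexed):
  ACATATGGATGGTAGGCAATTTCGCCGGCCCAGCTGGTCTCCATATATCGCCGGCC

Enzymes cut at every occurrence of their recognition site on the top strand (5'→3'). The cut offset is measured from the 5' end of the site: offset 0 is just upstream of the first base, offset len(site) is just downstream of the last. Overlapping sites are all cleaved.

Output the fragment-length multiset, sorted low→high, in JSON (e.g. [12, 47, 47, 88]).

Site scan:
  PtaII (GGATGGTA, off=0): starts [6] → cuts [6]
  ZebIII (CGCCGGCC, off=5): starts [22, 48] → cuts [27, 53]
  YnoIV (CCAC, off=2): starts [54] → cuts [0]

Pooled cuts: [0, 6, 27, 53]

Fragment lengths:
  0→6: 6 bp
  6→27: 21 bp
  27→53: 26 bp
  53→0 (wrap): 56-53+0 = 3 bp

[3,6,21,26]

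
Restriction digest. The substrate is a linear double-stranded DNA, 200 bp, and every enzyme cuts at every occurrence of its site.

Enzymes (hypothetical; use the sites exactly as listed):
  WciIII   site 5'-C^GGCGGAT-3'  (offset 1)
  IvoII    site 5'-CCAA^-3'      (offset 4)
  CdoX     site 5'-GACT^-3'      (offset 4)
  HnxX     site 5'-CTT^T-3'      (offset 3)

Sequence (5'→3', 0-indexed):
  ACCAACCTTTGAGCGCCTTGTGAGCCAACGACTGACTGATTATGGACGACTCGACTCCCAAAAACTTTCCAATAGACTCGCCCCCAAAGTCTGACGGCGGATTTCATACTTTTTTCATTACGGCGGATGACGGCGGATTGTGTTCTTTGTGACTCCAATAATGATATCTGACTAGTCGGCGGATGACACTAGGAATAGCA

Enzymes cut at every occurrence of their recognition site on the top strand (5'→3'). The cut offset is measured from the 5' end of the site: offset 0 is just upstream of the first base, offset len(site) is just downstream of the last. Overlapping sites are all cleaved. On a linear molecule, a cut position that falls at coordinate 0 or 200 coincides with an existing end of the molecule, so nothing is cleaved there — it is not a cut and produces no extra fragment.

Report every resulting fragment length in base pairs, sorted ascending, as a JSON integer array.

Per-enzyme occurrences:
  WciIII (CGGCGGAT, off=1): starts [94, 120, 130, 176] → cuts [95, 121, 131, 177]
  IvoII (CCAA, off=4): starts [1, 24, 57, 68, 83, 154] → cuts [5, 28, 61, 72, 87, 158]
  CdoX (GACT, off=4): starts [29, 33, 47, 52, 74, 150, 169] → cuts [33, 37, 51, 56, 78, 154, 173]
  HnxX (CTTT, off=3): starts [6, 64, 108, 144] → cuts [9, 67, 111, 147]

Pooled cuts: [5, 9, 28, 33, 37, 51, 56, 61, 67, 72, 78, 87, 95, 111, 121, 131, 147, 154, 158, 173, 177]

Fragment lengths:
  [0,5): 5 bp
  [5,9): 4 bp
  [9,28): 19 bp
  [28,33): 5 bp
  [33,37): 4 bp
  [37,51): 14 bp
  [51,56): 5 bp
  [56,61): 5 bp
  [61,67): 6 bp
  [67,72): 5 bp
  [72,78): 6 bp
  [78,87): 9 bp
  [87,95): 8 bp
  [95,111): 16 bp
  [111,121): 10 bp
  [121,131): 10 bp
  [131,147): 16 bp
  [147,154): 7 bp
  [154,158): 4 bp
  [158,173): 15 bp
  [173,177): 4 bp
  [177,200): 23 bp

[4,4,4,4,5,5,5,5,5,6,6,7,8,9,10,10,14,15,16,16,19,23]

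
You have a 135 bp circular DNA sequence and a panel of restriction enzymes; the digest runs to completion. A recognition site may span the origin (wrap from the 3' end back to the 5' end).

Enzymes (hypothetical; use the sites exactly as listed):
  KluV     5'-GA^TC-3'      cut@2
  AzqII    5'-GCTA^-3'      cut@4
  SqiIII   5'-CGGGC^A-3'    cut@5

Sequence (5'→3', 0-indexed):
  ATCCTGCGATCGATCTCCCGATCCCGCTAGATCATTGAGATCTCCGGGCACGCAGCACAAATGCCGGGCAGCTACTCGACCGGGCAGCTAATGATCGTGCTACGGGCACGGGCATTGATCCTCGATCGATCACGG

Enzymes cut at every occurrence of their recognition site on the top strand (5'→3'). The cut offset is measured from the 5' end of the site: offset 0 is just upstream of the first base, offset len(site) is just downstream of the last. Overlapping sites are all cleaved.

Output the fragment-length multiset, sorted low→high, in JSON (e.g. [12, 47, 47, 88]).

Site scan:
  KluV GATC/2: at [7, 11, 19, 29, 38, 92, 116, 123, 127, 134] ⇒ [1, 9, 13, 21, 31, 40, 94, 118, 125, 129]
  AzqII GCTA/4: at [25, 70, 86, 98] ⇒ [29, 74, 90, 102]
  SqiIII CGGGCA/5: at [44, 64, 80, 102, 108] ⇒ [49, 69, 85, 107, 113]

Pooled cuts: [1, 9, 13, 21, 29, 31, 40, 49, 69, 74, 85, 90, 94, 102, 107, 113, 118, 125, 129]

Fragments:
  1→9: 8 bp
  9→13: 4 bp
  13→21: 8 bp
  21→29: 8 bp
  29→31: 2 bp
  31→40: 9 bp
  40→49: 9 bp
  49→69: 20 bp
  69→74: 5 bp
  74→85: 11 bp
  85→90: 5 bp
  90→94: 4 bp
  94→102: 8 bp
  102→107: 5 bp
  107→113: 6 bp
  113→118: 5 bp
  118→125: 7 bp
  125→129: 4 bp
  129→1 (wrap): 135-129+1 = 7 bp

[2,4,4,4,5,5,5,5,6,7,7,8,8,8,8,9,9,11,20]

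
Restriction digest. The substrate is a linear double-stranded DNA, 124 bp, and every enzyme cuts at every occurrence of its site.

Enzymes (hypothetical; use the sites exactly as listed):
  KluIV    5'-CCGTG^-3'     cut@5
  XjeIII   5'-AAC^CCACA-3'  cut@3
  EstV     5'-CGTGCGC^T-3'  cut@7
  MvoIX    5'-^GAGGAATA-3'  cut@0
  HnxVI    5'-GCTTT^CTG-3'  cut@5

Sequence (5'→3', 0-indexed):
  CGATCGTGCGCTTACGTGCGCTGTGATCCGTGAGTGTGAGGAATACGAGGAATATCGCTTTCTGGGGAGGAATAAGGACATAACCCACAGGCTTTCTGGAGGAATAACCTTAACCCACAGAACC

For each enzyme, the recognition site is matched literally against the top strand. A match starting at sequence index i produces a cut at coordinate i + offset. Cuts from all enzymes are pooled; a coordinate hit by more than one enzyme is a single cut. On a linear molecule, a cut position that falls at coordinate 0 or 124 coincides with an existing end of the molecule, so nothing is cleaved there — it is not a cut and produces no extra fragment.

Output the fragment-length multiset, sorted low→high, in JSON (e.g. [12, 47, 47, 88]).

[3,5,5,9,10,10,11,11,11,15,16,18]

Site scan:
  KluIV CCGTG/5: at [27] ⇒ [32]
  XjeIII AACCCACA/3: at [81, 111] ⇒ [84, 114]
  EstV CGTGCGCT/7: at [4, 14] ⇒ [11, 21]
  MvoIX GAGGAATA/0: at [37, 46, 66, 98] ⇒ [37, 46, 66, 98]
  HnxVI GCTTTCTG/5: at [56, 90] ⇒ [61, 95]

All cut coordinates (distinct, sorted): [11, 21, 32, 37, 46, 61, 66, 84, 95, 98, 114]

Fragment lengths:
  [0,11): 11 bp
  [11,21): 10 bp
  [21,32): 11 bp
  [32,37): 5 bp
  [37,46): 9 bp
  [46,61): 15 bp
  [61,66): 5 bp
  [66,84): 18 bp
  [84,95): 11 bp
  [95,98): 3 bp
  [98,114): 16 bp
  [114,124): 10 bp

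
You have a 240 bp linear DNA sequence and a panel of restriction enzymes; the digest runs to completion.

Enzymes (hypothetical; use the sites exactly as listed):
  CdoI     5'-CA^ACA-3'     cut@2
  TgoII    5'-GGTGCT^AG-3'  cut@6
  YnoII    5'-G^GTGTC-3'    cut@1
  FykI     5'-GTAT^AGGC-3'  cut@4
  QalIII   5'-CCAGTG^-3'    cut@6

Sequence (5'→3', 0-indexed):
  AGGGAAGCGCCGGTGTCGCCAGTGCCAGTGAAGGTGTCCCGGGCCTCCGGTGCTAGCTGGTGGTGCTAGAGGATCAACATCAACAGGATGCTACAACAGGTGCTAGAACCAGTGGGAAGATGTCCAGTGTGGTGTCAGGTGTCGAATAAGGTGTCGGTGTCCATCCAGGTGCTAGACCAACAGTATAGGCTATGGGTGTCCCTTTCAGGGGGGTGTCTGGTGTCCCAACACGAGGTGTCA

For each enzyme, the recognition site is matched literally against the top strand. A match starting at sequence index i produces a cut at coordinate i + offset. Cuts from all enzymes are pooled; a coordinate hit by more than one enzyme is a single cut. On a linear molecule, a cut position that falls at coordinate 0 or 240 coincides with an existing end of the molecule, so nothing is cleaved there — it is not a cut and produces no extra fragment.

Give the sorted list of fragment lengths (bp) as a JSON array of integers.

Site scan:
  CdoI (CAACA, off=2): starts [74, 80, 93, 177, 225] → cuts [76, 82, 95, 179, 227]
  TgoII (GGTGCTAG, off=6): starts [48, 61, 98, 167] → cuts [54, 67, 104, 173]
  YnoII (GGTGTC, off=1): starts [11, 32, 130, 137, 149, 155, 194, 211, 218, 233] → cuts [12, 33, 131, 138, 150, 156, 195, 212, 219, 234]
  FykI (GTATAGGC, off=4): starts [182] → cuts [186]
  QalIII (CCAGTG, off=6): starts [18, 24, 108, 123] → cuts [24, 30, 114, 129]

Pooled cuts: [12, 24, 30, 33, 54, 67, 76, 82, 95, 104, 114, 129, 131, 138, 150, 156, 173, 179, 186, 195, 212, 219, 227, 234]

Fragment lengths:
  [0,12): 12 bp
  [12,24): 12 bp
  [24,30): 6 bp
  [30,33): 3 bp
  [33,54): 21 bp
  [54,67): 13 bp
  [67,76): 9 bp
  [76,82): 6 bp
  [82,95): 13 bp
  [95,104): 9 bp
  [104,114): 10 bp
  [114,129): 15 bp
  [129,131): 2 bp
  [131,138): 7 bp
  [138,150): 12 bp
  [150,156): 6 bp
  [156,173): 17 bp
  [173,179): 6 bp
  [179,186): 7 bp
  [186,195): 9 bp
  [195,212): 17 bp
  [212,219): 7 bp
  [219,227): 8 bp
  [227,234): 7 bp
  [234,240): 6 bp

[2,3,6,6,6,6,6,7,7,7,7,8,9,9,9,10,12,12,12,13,13,15,17,17,21]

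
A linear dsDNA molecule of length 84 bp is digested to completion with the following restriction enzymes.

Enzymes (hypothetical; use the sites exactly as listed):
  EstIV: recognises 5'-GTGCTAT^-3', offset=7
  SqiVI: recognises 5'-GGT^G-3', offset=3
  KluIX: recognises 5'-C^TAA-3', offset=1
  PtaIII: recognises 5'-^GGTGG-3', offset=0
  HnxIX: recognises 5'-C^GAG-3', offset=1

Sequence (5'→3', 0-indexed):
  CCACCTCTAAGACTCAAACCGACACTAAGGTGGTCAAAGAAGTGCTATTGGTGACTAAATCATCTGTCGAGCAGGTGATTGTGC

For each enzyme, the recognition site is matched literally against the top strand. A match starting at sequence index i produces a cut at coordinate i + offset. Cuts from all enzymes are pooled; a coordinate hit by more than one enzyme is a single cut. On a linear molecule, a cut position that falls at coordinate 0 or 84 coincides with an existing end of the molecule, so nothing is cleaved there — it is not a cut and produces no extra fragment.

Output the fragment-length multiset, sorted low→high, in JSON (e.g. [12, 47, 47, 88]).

Per-enzyme occurrences:
  EstIV (GTGCTAT, off=7): starts [41] → cuts [48]
  SqiVI (GGTG, off=3): starts [28, 49, 73] → cuts [31, 52, 76]
  KluIX (CTAA, off=1): starts [6, 24, 54] → cuts [7, 25, 55]
  PtaIII (GGTGG, off=0): starts [28] → cuts [28]
  HnxIX (CGAG, off=1): starts [67] → cuts [68]

All cut coordinates (distinct, sorted): [7, 25, 28, 31, 48, 52, 55, 68, 76]

Fragment lengths:
  [0,7): 7 bp
  [7,25): 18 bp
  [25,28): 3 bp
  [28,31): 3 bp
  [31,48): 17 bp
  [48,52): 4 bp
  [52,55): 3 bp
  [55,68): 13 bp
  [68,76): 8 bp
  [76,84): 8 bp

[3,3,3,4,7,8,8,13,17,18]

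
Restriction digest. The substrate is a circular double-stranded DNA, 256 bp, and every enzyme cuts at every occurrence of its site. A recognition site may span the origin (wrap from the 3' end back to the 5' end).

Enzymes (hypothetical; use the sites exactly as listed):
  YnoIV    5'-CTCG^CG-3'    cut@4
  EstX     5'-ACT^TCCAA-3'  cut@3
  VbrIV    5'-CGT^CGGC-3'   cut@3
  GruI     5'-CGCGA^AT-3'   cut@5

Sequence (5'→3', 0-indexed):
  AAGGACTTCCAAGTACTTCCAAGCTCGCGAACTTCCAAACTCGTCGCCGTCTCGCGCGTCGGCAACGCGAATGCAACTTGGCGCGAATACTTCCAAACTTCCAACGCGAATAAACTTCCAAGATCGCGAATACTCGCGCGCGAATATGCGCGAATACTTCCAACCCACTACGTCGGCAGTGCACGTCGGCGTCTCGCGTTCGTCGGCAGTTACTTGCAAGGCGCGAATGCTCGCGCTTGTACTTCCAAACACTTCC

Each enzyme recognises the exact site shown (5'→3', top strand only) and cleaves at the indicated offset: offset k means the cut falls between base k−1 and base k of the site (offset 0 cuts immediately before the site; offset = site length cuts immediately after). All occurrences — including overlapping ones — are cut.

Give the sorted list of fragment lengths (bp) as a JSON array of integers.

[5,5,5,6,7,7,7,7,7,8,10,10,10,10,10,10,10,10,11,13,13,15,16,21,23]

Scan for sites:
  YnoIV CTCGCG/4: at [23, 50, 132, 192, 229] ⇒ [27, 54, 136, 196, 233]
  EstX ACTTCCAA/3: at [4, 14, 30, 88, 96, 113, 155, 240, 250] ⇒ [7, 17, 33, 91, 99, 116, 158, 243, 253]
  VbrIV CGTCGGC/3: at [56, 170, 183, 200] ⇒ [59, 173, 186, 203]
  GruI CGCGAAT/5: at [65, 81, 104, 124, 138, 148, 221] ⇒ [70, 86, 109, 129, 143, 153, 226]

Pooled cuts: [7, 17, 27, 33, 54, 59, 70, 86, 91, 99, 109, 116, 129, 136, 143, 153, 158, 173, 186, 196, 203, 226, 233, 243, 253]

Fragments:
  7→17: 10 bp
  17→27: 10 bp
  27→33: 6 bp
  33→54: 21 bp
  54→59: 5 bp
  59→70: 11 bp
  70→86: 16 bp
  86→91: 5 bp
  91→99: 8 bp
  99→109: 10 bp
  109→116: 7 bp
  116→129: 13 bp
  129→136: 7 bp
  136→143: 7 bp
  143→153: 10 bp
  153→158: 5 bp
  158→173: 15 bp
  173→186: 13 bp
  186→196: 10 bp
  196→203: 7 bp
  203→226: 23 bp
  226→233: 7 bp
  233→243: 10 bp
  243→253: 10 bp
  253→7 (wrap): 256-253+7 = 10 bp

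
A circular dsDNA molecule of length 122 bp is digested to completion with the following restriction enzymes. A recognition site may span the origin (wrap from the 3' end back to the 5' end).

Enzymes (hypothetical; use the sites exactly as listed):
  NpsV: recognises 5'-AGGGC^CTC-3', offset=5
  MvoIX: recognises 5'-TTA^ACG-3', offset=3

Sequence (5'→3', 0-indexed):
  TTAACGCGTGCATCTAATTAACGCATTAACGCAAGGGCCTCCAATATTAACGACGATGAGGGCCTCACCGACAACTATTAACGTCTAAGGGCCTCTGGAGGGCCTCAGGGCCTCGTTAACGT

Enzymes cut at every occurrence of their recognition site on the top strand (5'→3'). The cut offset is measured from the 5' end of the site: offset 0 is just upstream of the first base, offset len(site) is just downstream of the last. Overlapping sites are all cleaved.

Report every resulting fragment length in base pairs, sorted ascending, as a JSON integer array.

Scan for sites:
  NpsV AGGGCCTC/5: at [33, 58, 87, 98, 106] ⇒ [38, 63, 92, 103, 111]
  MvoIX TTAACG/3: at [0, 17, 25, 46, 77, 115] ⇒ [3, 20, 28, 49, 80, 118]

Pooled cuts: [3, 20, 28, 38, 49, 63, 80, 92, 103, 111, 118]

Fragments:
  3→20: 17 bp
  20→28: 8 bp
  28→38: 10 bp
  38→49: 11 bp
  49→63: 14 bp
  63→80: 17 bp
  80→92: 12 bp
  92→103: 11 bp
  103→111: 8 bp
  111→118: 7 bp
  118→3 (wrap): 122-118+3 = 7 bp

[7,7,8,8,10,11,11,12,14,17,17]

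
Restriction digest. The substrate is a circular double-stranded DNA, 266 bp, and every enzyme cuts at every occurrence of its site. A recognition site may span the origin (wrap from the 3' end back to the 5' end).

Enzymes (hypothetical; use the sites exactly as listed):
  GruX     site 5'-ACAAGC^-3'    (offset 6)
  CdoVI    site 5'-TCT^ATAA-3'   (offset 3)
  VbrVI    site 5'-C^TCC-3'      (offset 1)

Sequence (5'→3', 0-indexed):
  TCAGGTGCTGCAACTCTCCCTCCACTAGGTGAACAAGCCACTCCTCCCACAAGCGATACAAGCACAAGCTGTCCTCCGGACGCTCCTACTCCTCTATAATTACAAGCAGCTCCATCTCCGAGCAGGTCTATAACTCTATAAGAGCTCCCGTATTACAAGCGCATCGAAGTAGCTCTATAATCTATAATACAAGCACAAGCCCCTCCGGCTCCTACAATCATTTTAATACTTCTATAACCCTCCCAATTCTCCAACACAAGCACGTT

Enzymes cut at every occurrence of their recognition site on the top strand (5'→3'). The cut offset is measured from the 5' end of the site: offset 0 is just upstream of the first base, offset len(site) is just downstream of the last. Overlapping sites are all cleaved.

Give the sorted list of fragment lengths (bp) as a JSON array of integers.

Scan for sites:
  GruX (ACAAGC, off=6): starts [32, 48, 57, 63, 101, 154, 188, 194, 255] → cuts [38, 54, 63, 69, 107, 160, 194, 200, 261]
  CdoVI (TCTATAA, off=3): starts [92, 126, 134, 173, 180, 230] → cuts [95, 129, 137, 176, 183, 233]
  VbrVI (CTCC, off=1): starts [15, 19, 40, 43, 73, 82, 88, 109, 115, 144, 202, 208, 239, 248] → cuts [16, 20, 41, 44, 74, 83, 89, 110, 116, 145, 203, 209, 240, 249]

Pooled cuts: [16, 20, 38, 41, 44, 54, 63, 69, 74, 83, 89, 95, 107, 110, 116, 129, 137, 145, 160, 176, 183, 194, 200, 203, 209, 233, 240, 249, 261]

Fragments:
  16→20: 4 bp
  20→38: 18 bp
  38→41: 3 bp
  41→44: 3 bp
  44→54: 10 bp
  54→63: 9 bp
  63→69: 6 bp
  69→74: 5 bp
  74→83: 9 bp
  83→89: 6 bp
  89→95: 6 bp
  95→107: 12 bp
  107→110: 3 bp
  110→116: 6 bp
  116→129: 13 bp
  129→137: 8 bp
  137→145: 8 bp
  145→160: 15 bp
  160→176: 16 bp
  176→183: 7 bp
  183→194: 11 bp
  194→200: 6 bp
  200→203: 3 bp
  203→209: 6 bp
  209→233: 24 bp
  233→240: 7 bp
  240→249: 9 bp
  249→261: 12 bp
  261→16 (wrap): 266-261+16 = 21 bp

[3,3,3,3,4,5,6,6,6,6,6,6,7,7,8,8,9,9,9,10,11,12,12,13,15,16,18,21,24]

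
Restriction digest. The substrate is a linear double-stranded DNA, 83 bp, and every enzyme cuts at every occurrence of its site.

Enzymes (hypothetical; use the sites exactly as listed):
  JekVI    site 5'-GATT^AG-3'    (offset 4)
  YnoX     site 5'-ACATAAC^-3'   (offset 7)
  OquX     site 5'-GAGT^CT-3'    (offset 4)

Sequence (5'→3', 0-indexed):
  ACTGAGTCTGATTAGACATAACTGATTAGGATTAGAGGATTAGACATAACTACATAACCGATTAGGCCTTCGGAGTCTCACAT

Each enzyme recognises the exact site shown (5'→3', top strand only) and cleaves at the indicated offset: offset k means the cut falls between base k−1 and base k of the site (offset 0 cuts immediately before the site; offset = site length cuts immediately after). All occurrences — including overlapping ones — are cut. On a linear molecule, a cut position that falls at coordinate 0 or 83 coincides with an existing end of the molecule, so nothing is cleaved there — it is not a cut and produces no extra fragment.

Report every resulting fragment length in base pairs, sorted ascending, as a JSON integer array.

Per-enzyme occurrences:
  JekVI (GATTAG, off=4): starts [9, 23, 29, 37, 59] → cuts [13, 27, 33, 41, 63]
  YnoX (ACATAAC, off=7): starts [15, 43, 51] → cuts [22, 50, 58]
  OquX (GAGTCT, off=4): starts [3, 72] → cuts [7, 76]

All cut coordinates (distinct, sorted): [7, 13, 22, 27, 33, 41, 50, 58, 63, 76]

Fragments:
  [0,7): 7 bp
  [7,13): 6 bp
  [13,22): 9 bp
  [22,27): 5 bp
  [27,33): 6 bp
  [33,41): 8 bp
  [41,50): 9 bp
  [50,58): 8 bp
  [58,63): 5 bp
  [63,76): 13 bp
  [76,83): 7 bp

[5,5,6,6,7,7,8,8,9,9,13]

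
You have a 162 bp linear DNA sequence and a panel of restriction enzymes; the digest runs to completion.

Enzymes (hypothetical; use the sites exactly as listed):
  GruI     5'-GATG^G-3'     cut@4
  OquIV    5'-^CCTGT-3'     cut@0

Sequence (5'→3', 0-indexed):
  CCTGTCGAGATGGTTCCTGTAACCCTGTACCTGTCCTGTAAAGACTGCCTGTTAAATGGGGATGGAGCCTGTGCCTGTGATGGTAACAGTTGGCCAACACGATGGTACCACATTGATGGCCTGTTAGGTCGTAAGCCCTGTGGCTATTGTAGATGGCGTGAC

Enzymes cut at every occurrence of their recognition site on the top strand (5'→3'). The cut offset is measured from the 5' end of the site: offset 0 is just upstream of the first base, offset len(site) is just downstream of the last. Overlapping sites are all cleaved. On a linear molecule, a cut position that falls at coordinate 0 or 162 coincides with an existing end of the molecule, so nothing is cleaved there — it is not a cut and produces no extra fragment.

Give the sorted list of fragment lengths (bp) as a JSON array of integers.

[1,3,3,5,6,6,7,8,9,12,13,14,17,17,19,22]

Per-enzyme occurrences:
  GruI (GATGG, off=4): starts [8, 60, 78, 100, 114, 151] → cuts [12, 64, 82, 104, 118, 155]
  OquIV (CCTGT, off=0): starts [0, 15, 23, 29, 34, 47, 67, 73, 119, 136] → cuts [15, 23, 29, 34, 47, 67, 73, 119, 136] (position 0 is a terminus of the linear molecule — no cut)

Pooled cuts: [12, 15, 23, 29, 34, 47, 64, 67, 73, 82, 104, 118, 119, 136, 155]

Fragments:
  [0,12): 12 bp
  [12,15): 3 bp
  [15,23): 8 bp
  [23,29): 6 bp
  [29,34): 5 bp
  [34,47): 13 bp
  [47,64): 17 bp
  [64,67): 3 bp
  [67,73): 6 bp
  [73,82): 9 bp
  [82,104): 22 bp
  [104,118): 14 bp
  [118,119): 1 bp
  [119,136): 17 bp
  [136,155): 19 bp
  [155,162): 7 bp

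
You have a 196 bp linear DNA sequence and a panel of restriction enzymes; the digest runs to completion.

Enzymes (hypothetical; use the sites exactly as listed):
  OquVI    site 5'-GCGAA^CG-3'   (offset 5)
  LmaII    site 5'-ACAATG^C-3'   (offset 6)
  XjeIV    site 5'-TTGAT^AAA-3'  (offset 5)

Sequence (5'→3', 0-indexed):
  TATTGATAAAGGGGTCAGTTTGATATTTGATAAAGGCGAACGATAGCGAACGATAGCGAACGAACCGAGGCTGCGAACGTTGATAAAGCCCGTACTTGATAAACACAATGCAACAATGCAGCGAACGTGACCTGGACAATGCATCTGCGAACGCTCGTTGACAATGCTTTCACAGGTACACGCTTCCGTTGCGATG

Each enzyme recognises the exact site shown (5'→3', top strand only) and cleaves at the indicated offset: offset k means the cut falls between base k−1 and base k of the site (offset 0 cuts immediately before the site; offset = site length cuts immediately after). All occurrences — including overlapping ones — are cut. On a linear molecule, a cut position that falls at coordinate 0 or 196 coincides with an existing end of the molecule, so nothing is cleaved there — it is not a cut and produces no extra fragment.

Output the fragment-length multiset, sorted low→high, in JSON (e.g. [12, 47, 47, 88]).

[7,7,7,8,9,10,10,10,10,15,16,16,17,24,30]

Per-enzyme occurrences:
  OquVI (GCGAACG, off=5): starts [35, 45, 55, 72, 120, 146] → cuts [40, 50, 60, 77, 125, 151]
  LmaII (ACAATGC, off=6): starts [104, 112, 135, 160] → cuts [110, 118, 141, 166]
  XjeIV (TTGATAAA, off=5): starts [2, 26, 79, 95] → cuts [7, 31, 84, 100]

Pooled cuts: [7, 31, 40, 50, 60, 77, 84, 100, 110, 118, 125, 141, 151, 166]

Fragment lengths:
  [0,7): 7 bp
  [7,31): 24 bp
  [31,40): 9 bp
  [40,50): 10 bp
  [50,60): 10 bp
  [60,77): 17 bp
  [77,84): 7 bp
  [84,100): 16 bp
  [100,110): 10 bp
  [110,118): 8 bp
  [118,125): 7 bp
  [125,141): 16 bp
  [141,151): 10 bp
  [151,166): 15 bp
  [166,196): 30 bp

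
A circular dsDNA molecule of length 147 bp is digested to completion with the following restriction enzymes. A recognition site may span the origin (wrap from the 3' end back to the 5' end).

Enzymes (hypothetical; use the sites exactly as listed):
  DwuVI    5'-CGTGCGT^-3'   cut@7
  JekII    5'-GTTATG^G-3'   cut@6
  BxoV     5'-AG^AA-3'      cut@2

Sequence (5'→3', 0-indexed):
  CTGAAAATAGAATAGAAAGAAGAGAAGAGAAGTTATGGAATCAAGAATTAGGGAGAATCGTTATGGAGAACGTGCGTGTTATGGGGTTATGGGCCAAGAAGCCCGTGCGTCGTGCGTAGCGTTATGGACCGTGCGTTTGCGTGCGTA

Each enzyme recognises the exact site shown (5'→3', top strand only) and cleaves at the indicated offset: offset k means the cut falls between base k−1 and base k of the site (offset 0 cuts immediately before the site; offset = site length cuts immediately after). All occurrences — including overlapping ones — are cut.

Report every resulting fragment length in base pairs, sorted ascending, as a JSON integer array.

Per-enzyme occurrences:
  DwuVI (CGTGCGT, off=7): starts [70, 103, 110, 129, 139] → cuts [77, 110, 117, 136, 146]
  JekII (GTTATGG, off=6): starts [31, 59, 77, 85, 120] → cuts [37, 65, 83, 91, 126]
  BxoV (AGAA, off=2): starts [8, 13, 17, 22, 27, 43, 53, 66, 96] → cuts [10, 15, 19, 24, 29, 45, 55, 68, 98]

All cut coordinates (distinct, sorted): [10, 15, 19, 24, 29, 37, 45, 55, 65, 68, 77, 83, 91, 98, 110, 117, 126, 136, 146]

Fragments:
  10→15: 5 bp
  15→19: 4 bp
  19→24: 5 bp
  24→29: 5 bp
  29→37: 8 bp
  37→45: 8 bp
  45→55: 10 bp
  55→65: 10 bp
  65→68: 3 bp
  68→77: 9 bp
  77→83: 6 bp
  83→91: 8 bp
  91→98: 7 bp
  98→110: 12 bp
  110→117: 7 bp
  117→126: 9 bp
  126→136: 10 bp
  136→146: 10 bp
  146→10 (wrap): 147-146+10 = 11 bp

[3,4,5,5,5,6,7,7,8,8,8,9,9,10,10,10,10,11,12]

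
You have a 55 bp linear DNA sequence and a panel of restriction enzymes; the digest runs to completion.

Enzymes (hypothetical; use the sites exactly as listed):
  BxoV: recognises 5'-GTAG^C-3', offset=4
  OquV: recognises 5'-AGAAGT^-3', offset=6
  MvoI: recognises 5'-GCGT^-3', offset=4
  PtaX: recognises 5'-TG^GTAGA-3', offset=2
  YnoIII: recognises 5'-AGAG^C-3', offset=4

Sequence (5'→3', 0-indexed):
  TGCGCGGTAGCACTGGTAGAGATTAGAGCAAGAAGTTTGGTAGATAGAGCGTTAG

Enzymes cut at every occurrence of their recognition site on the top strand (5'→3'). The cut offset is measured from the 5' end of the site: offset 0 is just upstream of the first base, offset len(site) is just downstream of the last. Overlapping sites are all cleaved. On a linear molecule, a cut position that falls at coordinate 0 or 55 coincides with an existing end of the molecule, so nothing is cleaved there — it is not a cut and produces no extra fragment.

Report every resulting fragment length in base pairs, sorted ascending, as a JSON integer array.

Per-enzyme occurrences:
  BxoV (GTAGC, off=4): starts [6] → cuts [10]
  OquV (AGAAGT, off=6): starts [30] → cuts [36]
  MvoI (GCGT, off=4): starts [48] → cuts [52]
  PtaX (TGGTAGA, off=2): starts [13, 37] → cuts [15, 39]
  YnoIII (AGAGC, off=4): starts [24, 45] → cuts [28, 49]

All cut coordinates (distinct, sorted): [10, 15, 28, 36, 39, 49, 52]

Fragment lengths:
  [0,10): 10 bp
  [10,15): 5 bp
  [15,28): 13 bp
  [28,36): 8 bp
  [36,39): 3 bp
  [39,49): 10 bp
  [49,52): 3 bp
  [52,55): 3 bp

[3,3,3,5,8,10,10,13]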